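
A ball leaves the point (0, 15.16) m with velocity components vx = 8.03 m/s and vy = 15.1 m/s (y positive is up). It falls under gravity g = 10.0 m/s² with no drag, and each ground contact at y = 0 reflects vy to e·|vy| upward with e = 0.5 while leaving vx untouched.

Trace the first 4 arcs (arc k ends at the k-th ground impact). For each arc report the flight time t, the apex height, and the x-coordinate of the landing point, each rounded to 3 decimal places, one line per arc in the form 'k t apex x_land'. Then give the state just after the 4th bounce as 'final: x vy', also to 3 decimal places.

1 3.815 26.560 30.633
2 2.305 6.640 49.140
3 1.152 1.660 58.394
4 0.576 0.415 63.021
final: 63.021 1.440

Arc 1: start y=15.160, vy=15.100 → t=3.815, apex=26.560, x_land=30.633, impact vy=-23.048
  bounce: vy ← 0.5·23.048 = 11.524
Arc 2: start y=0.000, vy=11.524 → t=2.305, apex=6.640, x_land=49.140, impact vy=-11.524
  bounce: vy ← 0.5·11.524 = 5.762
Arc 3: start y=0.000, vy=5.762 → t=1.152, apex=1.660, x_land=58.394, impact vy=-5.762
  bounce: vy ← 0.5·5.762 = 2.881
Arc 4: start y=0.000, vy=2.881 → t=0.576, apex=0.415, x_land=63.021, impact vy=-2.881
  bounce: vy ← 0.5·2.881 = 1.440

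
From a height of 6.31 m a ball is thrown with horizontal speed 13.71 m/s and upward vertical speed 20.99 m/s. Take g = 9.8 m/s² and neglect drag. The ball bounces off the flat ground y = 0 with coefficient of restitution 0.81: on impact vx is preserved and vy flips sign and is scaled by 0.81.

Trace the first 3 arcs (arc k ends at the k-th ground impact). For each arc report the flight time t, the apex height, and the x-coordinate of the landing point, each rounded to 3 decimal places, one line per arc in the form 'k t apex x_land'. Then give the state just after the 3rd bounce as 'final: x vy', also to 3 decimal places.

Arc 1: start y=6.310, vy=20.990 → t=4.566, apex=28.789, x_land=62.596, impact vy=-23.754
  bounce: vy ← 0.81·23.754 = 19.241
Arc 2: start y=0.000, vy=19.241 → t=3.927, apex=18.888, x_land=116.431, impact vy=-19.241
  bounce: vy ← 0.81·19.241 = 15.585
Arc 3: start y=0.000, vy=15.585 → t=3.181, apex=12.393, x_land=160.037, impact vy=-15.585
  bounce: vy ← 0.81·15.585 = 12.624

1 4.566 28.789 62.596
2 3.927 18.888 116.431
3 3.181 12.393 160.037
final: 160.037 12.624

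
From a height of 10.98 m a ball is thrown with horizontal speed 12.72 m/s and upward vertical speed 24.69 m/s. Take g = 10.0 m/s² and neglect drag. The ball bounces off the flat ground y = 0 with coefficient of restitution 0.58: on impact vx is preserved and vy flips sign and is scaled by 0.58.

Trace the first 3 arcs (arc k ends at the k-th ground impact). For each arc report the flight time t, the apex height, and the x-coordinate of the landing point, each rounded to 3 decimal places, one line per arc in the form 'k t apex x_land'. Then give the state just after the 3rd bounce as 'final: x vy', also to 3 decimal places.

Arc 1: start y=10.980, vy=24.690 → t=5.349, apex=41.460, x_land=68.034, impact vy=-28.796
  bounce: vy ← 0.58·28.796 = 16.702
Arc 2: start y=0.000, vy=16.702 → t=3.340, apex=13.947, x_land=110.523, impact vy=-16.702
  bounce: vy ← 0.58·16.702 = 9.687
Arc 3: start y=0.000, vy=9.687 → t=1.937, apex=4.692, x_land=135.166, impact vy=-9.687
  bounce: vy ← 0.58·9.687 = 5.618

1 5.349 41.460 68.034
2 3.340 13.947 110.523
3 1.937 4.692 135.166
final: 135.166 5.618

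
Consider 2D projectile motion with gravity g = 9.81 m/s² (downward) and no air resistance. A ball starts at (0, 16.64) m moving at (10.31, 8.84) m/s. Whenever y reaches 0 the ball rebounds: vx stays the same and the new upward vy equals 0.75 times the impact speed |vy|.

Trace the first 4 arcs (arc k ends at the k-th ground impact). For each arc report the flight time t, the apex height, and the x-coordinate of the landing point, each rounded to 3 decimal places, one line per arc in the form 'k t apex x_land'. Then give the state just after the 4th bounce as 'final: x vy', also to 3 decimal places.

1 2.952 20.623 30.431
2 3.076 11.600 62.142
3 2.307 6.525 85.925
4 1.730 3.670 103.762
final: 103.762 6.365

Arc 1: start y=16.640, vy=8.840 → t=2.952, apex=20.623, x_land=30.431, impact vy=-20.115
  bounce: vy ← 0.75·20.115 = 15.086
Arc 2: start y=0.000, vy=15.086 → t=3.076, apex=11.600, x_land=62.142, impact vy=-15.086
  bounce: vy ← 0.75·15.086 = 11.315
Arc 3: start y=0.000, vy=11.315 → t=2.307, apex=6.525, x_land=85.925, impact vy=-11.315
  bounce: vy ← 0.75·11.315 = 8.486
Arc 4: start y=0.000, vy=8.486 → t=1.730, apex=3.670, x_land=103.762, impact vy=-8.486
  bounce: vy ← 0.75·8.486 = 6.365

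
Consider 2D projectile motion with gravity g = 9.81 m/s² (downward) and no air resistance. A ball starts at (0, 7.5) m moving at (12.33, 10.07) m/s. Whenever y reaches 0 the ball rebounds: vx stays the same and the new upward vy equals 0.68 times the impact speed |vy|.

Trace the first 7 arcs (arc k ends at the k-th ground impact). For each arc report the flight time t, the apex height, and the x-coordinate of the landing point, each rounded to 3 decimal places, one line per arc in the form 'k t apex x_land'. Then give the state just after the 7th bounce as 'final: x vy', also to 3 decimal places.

1 2.634 12.668 32.472
2 2.186 5.858 59.421
3 1.486 2.709 77.747
4 1.011 1.252 90.208
5 0.687 0.579 98.682
6 0.467 0.268 104.444
7 0.318 0.124 108.362
final: 108.362 1.060

Arc 1: start y=7.500, vy=10.070 → t=2.634, apex=12.668, x_land=32.472, impact vy=-15.766
  bounce: vy ← 0.68·15.766 = 10.721
Arc 2: start y=0.000, vy=10.721 → t=2.186, apex=5.858, x_land=59.421, impact vy=-10.721
  bounce: vy ← 0.68·10.721 = 7.290
Arc 3: start y=0.000, vy=7.290 → t=1.486, apex=2.709, x_land=77.747, impact vy=-7.290
  bounce: vy ← 0.68·7.290 = 4.957
Arc 4: start y=0.000, vy=4.957 → t=1.011, apex=1.252, x_land=90.208, impact vy=-4.957
  bounce: vy ← 0.68·4.957 = 3.371
Arc 5: start y=0.000, vy=3.371 → t=0.687, apex=0.579, x_land=98.682, impact vy=-3.371
  bounce: vy ← 0.68·3.371 = 2.292
Arc 6: start y=0.000, vy=2.292 → t=0.467, apex=0.268, x_land=104.444, impact vy=-2.292
  bounce: vy ← 0.68·2.292 = 1.559
Arc 7: start y=0.000, vy=1.559 → t=0.318, apex=0.124, x_land=108.362, impact vy=-1.559
  bounce: vy ← 0.68·1.559 = 1.060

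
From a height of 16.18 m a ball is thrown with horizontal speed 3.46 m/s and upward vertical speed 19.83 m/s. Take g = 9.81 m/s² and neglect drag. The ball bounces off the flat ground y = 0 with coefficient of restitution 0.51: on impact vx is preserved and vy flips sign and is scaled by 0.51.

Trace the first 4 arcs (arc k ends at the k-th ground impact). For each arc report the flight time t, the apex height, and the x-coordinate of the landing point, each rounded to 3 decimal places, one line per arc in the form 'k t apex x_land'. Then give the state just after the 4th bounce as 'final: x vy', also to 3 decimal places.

Arc 1: start y=16.180, vy=19.830 → t=4.739, apex=36.222, x_land=16.397, impact vy=-26.659
  bounce: vy ← 0.51·26.659 = 13.596
Arc 2: start y=0.000, vy=13.596 → t=2.772, apex=9.421, x_land=25.987, impact vy=-13.596
  bounce: vy ← 0.51·13.596 = 6.934
Arc 3: start y=0.000, vy=6.934 → t=1.414, apex=2.451, x_land=30.878, impact vy=-6.934
  bounce: vy ← 0.51·6.934 = 3.536
Arc 4: start y=0.000, vy=3.536 → t=0.721, apex=0.637, x_land=33.373, impact vy=-3.536
  bounce: vy ← 0.51·3.536 = 1.804

1 4.739 36.222 16.397
2 2.772 9.421 25.987
3 1.414 2.451 30.878
4 0.721 0.637 33.373
final: 33.373 1.804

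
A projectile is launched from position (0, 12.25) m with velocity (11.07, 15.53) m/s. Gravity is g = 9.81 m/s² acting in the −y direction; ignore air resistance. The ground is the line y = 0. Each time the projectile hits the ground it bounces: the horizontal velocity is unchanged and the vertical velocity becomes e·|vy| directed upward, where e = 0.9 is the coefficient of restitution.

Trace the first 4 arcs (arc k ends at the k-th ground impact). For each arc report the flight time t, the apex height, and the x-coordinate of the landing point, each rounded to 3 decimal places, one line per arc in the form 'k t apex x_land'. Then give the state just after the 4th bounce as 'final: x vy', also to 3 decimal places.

1 3.820 24.543 42.287
2 4.026 19.880 86.859
3 3.624 16.102 126.973
4 3.261 13.043 163.077
final: 163.077 14.397

Arc 1: start y=12.250, vy=15.530 → t=3.820, apex=24.543, x_land=42.287, impact vy=-21.944
  bounce: vy ← 0.9·21.944 = 19.749
Arc 2: start y=0.000, vy=19.749 → t=4.026, apex=19.880, x_land=86.859, impact vy=-19.749
  bounce: vy ← 0.9·19.749 = 17.774
Arc 3: start y=0.000, vy=17.774 → t=3.624, apex=16.102, x_land=126.973, impact vy=-17.774
  bounce: vy ← 0.9·17.774 = 15.997
Arc 4: start y=0.000, vy=15.997 → t=3.261, apex=13.043, x_land=163.077, impact vy=-15.997
  bounce: vy ← 0.9·15.997 = 14.397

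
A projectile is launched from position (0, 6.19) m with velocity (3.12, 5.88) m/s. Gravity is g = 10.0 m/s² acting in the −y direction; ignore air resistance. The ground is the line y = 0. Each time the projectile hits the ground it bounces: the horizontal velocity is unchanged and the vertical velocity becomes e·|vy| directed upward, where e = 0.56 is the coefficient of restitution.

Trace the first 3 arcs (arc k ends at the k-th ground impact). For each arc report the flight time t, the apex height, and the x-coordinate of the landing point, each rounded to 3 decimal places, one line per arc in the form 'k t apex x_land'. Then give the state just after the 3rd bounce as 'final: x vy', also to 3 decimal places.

Arc 1: start y=6.190, vy=5.880 → t=1.846, apex=7.919, x_land=5.761, impact vy=-12.585
  bounce: vy ← 0.56·12.585 = 7.047
Arc 2: start y=0.000, vy=7.047 → t=1.409, apex=2.483, x_land=10.159, impact vy=-7.047
  bounce: vy ← 0.56·7.047 = 3.947
Arc 3: start y=0.000, vy=3.947 → t=0.789, apex=0.779, x_land=12.621, impact vy=-3.947
  bounce: vy ← 0.56·3.947 = 2.210

1 1.846 7.919 5.761
2 1.409 2.483 10.159
3 0.789 0.779 12.621
final: 12.621 2.210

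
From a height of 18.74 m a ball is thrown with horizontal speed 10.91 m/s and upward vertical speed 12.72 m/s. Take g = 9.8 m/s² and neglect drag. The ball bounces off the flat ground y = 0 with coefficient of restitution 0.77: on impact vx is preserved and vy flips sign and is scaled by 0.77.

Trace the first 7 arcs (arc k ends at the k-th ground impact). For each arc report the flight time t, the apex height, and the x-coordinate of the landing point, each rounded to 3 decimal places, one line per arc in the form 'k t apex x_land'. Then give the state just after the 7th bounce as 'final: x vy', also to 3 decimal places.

Arc 1: start y=18.740, vy=12.720 → t=3.645, apex=26.995, x_land=39.768, impact vy=-23.002
  bounce: vy ← 0.77·23.002 = 17.712
Arc 2: start y=0.000, vy=17.712 → t=3.615, apex=16.005, x_land=79.204, impact vy=-17.712
  bounce: vy ← 0.77·17.712 = 13.638
Arc 3: start y=0.000, vy=13.638 → t=2.783, apex=9.490, x_land=109.569, impact vy=-13.638
  bounce: vy ← 0.77·13.638 = 10.501
Arc 4: start y=0.000, vy=10.501 → t=2.143, apex=5.626, x_land=132.951, impact vy=-10.501
  bounce: vy ← 0.77·10.501 = 8.086
Arc 5: start y=0.000, vy=8.086 → t=1.650, apex=3.336, x_land=150.955, impact vy=-8.086
  bounce: vy ← 0.77·8.086 = 6.226
Arc 6: start y=0.000, vy=6.226 → t=1.271, apex=1.978, x_land=164.817, impact vy=-6.226
  bounce: vy ← 0.77·6.226 = 4.794
Arc 7: start y=0.000, vy=4.794 → t=0.978, apex=1.173, x_land=175.492, impact vy=-4.794
  bounce: vy ← 0.77·4.794 = 3.692

1 3.645 26.995 39.768
2 3.615 16.005 79.204
3 2.783 9.490 109.569
4 2.143 5.626 132.951
5 1.650 3.336 150.955
6 1.271 1.978 164.817
7 0.978 1.173 175.492
final: 175.492 3.692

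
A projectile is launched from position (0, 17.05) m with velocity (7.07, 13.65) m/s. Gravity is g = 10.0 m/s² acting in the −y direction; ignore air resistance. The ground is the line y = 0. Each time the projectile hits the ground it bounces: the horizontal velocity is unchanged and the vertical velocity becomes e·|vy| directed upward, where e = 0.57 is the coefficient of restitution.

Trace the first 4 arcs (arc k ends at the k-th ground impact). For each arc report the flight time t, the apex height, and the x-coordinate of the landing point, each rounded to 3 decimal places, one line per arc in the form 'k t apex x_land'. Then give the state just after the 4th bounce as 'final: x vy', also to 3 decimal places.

Arc 1: start y=17.050, vy=13.650 → t=3.661, apex=26.366, x_land=25.886, impact vy=-22.964
  bounce: vy ← 0.57·22.964 = 13.089
Arc 2: start y=0.000, vy=13.089 → t=2.618, apex=8.566, x_land=44.394, impact vy=-13.089
  bounce: vy ← 0.57·13.089 = 7.461
Arc 3: start y=0.000, vy=7.461 → t=1.492, apex=2.783, x_land=54.944, impact vy=-7.461
  bounce: vy ← 0.57·7.461 = 4.253
Arc 4: start y=0.000, vy=4.253 → t=0.851, apex=0.904, x_land=60.957, impact vy=-4.253
  bounce: vy ← 0.57·4.253 = 2.424

1 3.661 26.366 25.886
2 2.618 8.566 44.394
3 1.492 2.783 54.944
4 0.851 0.904 60.957
final: 60.957 2.424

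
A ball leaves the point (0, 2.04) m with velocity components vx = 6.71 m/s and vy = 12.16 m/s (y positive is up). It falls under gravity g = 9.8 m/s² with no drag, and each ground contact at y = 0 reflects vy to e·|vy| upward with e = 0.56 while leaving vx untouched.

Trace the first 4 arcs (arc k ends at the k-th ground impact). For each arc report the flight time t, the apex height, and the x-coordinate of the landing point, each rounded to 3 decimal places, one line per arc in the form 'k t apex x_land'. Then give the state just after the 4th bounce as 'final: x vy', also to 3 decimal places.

1 2.639 9.584 17.710
2 1.566 3.006 28.221
3 0.877 0.943 34.106
4 0.491 0.296 37.402
final: 37.402 1.348

Arc 1: start y=2.040, vy=12.160 → t=2.639, apex=9.584, x_land=17.710, impact vy=-13.706
  bounce: vy ← 0.56·13.706 = 7.675
Arc 2: start y=0.000, vy=7.675 → t=1.566, apex=3.006, x_land=28.221, impact vy=-7.675
  bounce: vy ← 0.56·7.675 = 4.298
Arc 3: start y=0.000, vy=4.298 → t=0.877, apex=0.943, x_land=34.106, impact vy=-4.298
  bounce: vy ← 0.56·4.298 = 2.407
Arc 4: start y=0.000, vy=2.407 → t=0.491, apex=0.296, x_land=37.402, impact vy=-2.407
  bounce: vy ← 0.56·2.407 = 1.348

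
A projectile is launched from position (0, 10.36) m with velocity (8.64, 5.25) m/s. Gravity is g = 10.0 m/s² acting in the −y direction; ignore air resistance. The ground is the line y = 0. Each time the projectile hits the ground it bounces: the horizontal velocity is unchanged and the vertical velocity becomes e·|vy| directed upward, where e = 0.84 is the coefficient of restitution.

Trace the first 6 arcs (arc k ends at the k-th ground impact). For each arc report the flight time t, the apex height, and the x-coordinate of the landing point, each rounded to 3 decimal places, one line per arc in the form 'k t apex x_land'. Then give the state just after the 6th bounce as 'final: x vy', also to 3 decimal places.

1 2.057 11.738 17.774
2 2.574 8.282 40.014
3 2.162 5.844 58.696
4 1.816 4.124 74.389
5 1.526 2.910 87.570
6 1.282 2.053 98.643
final: 98.643 5.383

Arc 1: start y=10.360, vy=5.250 → t=2.057, apex=11.738, x_land=17.774, impact vy=-15.322
  bounce: vy ← 0.84·15.322 = 12.870
Arc 2: start y=0.000, vy=12.870 → t=2.574, apex=8.282, x_land=40.014, impact vy=-12.870
  bounce: vy ← 0.84·12.870 = 10.811
Arc 3: start y=0.000, vy=10.811 → t=2.162, apex=5.844, x_land=58.696, impact vy=-10.811
  bounce: vy ← 0.84·10.811 = 9.081
Arc 4: start y=0.000, vy=9.081 → t=1.816, apex=4.124, x_land=74.389, impact vy=-9.081
  bounce: vy ← 0.84·9.081 = 7.628
Arc 5: start y=0.000, vy=7.628 → t=1.526, apex=2.910, x_land=87.570, impact vy=-7.628
  bounce: vy ← 0.84·7.628 = 6.408
Arc 6: start y=0.000, vy=6.408 → t=1.282, apex=2.053, x_land=98.643, impact vy=-6.408
  bounce: vy ← 0.84·6.408 = 5.383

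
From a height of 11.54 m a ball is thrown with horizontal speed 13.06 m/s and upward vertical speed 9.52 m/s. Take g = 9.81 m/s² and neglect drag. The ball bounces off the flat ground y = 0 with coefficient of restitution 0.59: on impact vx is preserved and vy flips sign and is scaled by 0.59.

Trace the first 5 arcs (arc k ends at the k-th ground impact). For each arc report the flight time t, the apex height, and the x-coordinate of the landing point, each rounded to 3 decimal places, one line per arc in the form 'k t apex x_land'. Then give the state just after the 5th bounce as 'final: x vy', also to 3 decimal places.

Arc 1: start y=11.540, vy=9.520 → t=2.786, apex=16.159, x_land=36.379, impact vy=-17.806
  bounce: vy ← 0.59·17.806 = 10.505
Arc 2: start y=0.000, vy=10.505 → t=2.142, apex=5.625, x_land=64.350, impact vy=-10.505
  bounce: vy ← 0.59·10.505 = 6.198
Arc 3: start y=0.000, vy=6.198 → t=1.264, apex=1.958, x_land=80.853, impact vy=-6.198
  bounce: vy ← 0.59·6.198 = 3.657
Arc 4: start y=0.000, vy=3.657 → t=0.746, apex=0.682, x_land=90.590, impact vy=-3.657
  bounce: vy ← 0.59·3.657 = 2.158
Arc 5: start y=0.000, vy=2.158 → t=0.440, apex=0.237, x_land=96.335, impact vy=-2.158
  bounce: vy ← 0.59·2.158 = 1.273

1 2.786 16.159 36.379
2 2.142 5.625 64.350
3 1.264 1.958 80.853
4 0.746 0.682 90.590
5 0.440 0.237 96.335
final: 96.335 1.273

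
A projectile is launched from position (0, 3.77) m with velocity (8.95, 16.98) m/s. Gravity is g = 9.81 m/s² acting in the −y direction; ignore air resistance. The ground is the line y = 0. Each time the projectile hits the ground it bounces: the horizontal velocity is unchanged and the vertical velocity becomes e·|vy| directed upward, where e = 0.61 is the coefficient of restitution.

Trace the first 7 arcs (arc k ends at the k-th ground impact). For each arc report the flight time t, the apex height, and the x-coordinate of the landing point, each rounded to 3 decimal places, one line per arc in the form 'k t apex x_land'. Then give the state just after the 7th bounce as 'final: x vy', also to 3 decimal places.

1 3.671 18.465 32.857
2 2.367 6.871 54.042
3 1.444 2.557 66.965
4 0.881 0.951 74.849
5 0.537 0.354 79.657
6 0.328 0.132 82.591
7 0.200 0.049 84.380
final: 84.380 0.598

Arc 1: start y=3.770, vy=16.980 → t=3.671, apex=18.465, x_land=32.857, impact vy=-19.034
  bounce: vy ← 0.61·19.034 = 11.611
Arc 2: start y=0.000, vy=11.611 → t=2.367, apex=6.871, x_land=54.042, impact vy=-11.611
  bounce: vy ← 0.61·11.611 = 7.082
Arc 3: start y=0.000, vy=7.082 → t=1.444, apex=2.557, x_land=66.965, impact vy=-7.082
  bounce: vy ← 0.61·7.082 = 4.320
Arc 4: start y=0.000, vy=4.320 → t=0.881, apex=0.951, x_land=74.849, impact vy=-4.320
  bounce: vy ← 0.61·4.320 = 2.635
Arc 5: start y=0.000, vy=2.635 → t=0.537, apex=0.354, x_land=79.657, impact vy=-2.635
  bounce: vy ← 0.61·2.635 = 1.608
Arc 6: start y=0.000, vy=1.608 → t=0.328, apex=0.132, x_land=82.591, impact vy=-1.608
  bounce: vy ← 0.61·1.608 = 0.981
Arc 7: start y=0.000, vy=0.981 → t=0.200, apex=0.049, x_land=84.380, impact vy=-0.981
  bounce: vy ← 0.61·0.981 = 0.598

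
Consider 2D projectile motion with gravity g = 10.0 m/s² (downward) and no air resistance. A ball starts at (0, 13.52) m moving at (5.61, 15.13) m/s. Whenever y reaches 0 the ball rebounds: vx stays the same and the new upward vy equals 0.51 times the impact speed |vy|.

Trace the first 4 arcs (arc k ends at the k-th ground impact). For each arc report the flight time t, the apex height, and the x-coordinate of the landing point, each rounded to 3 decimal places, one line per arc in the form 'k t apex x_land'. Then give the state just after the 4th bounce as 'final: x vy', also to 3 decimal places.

Arc 1: start y=13.520, vy=15.130 → t=3.748, apex=24.966, x_land=21.024, impact vy=-22.345
  bounce: vy ← 0.51·22.345 = 11.396
Arc 2: start y=0.000, vy=11.396 → t=2.279, apex=6.494, x_land=33.810, impact vy=-11.396
  bounce: vy ← 0.51·11.396 = 5.812
Arc 3: start y=0.000, vy=5.812 → t=1.162, apex=1.689, x_land=40.331, impact vy=-5.812
  bounce: vy ← 0.51·5.812 = 2.964
Arc 4: start y=0.000, vy=2.964 → t=0.593, apex=0.439, x_land=43.657, impact vy=-2.964
  bounce: vy ← 0.51·2.964 = 1.512

1 3.748 24.966 21.024
2 2.279 6.494 33.810
3 1.162 1.689 40.331
4 0.593 0.439 43.657
final: 43.657 1.512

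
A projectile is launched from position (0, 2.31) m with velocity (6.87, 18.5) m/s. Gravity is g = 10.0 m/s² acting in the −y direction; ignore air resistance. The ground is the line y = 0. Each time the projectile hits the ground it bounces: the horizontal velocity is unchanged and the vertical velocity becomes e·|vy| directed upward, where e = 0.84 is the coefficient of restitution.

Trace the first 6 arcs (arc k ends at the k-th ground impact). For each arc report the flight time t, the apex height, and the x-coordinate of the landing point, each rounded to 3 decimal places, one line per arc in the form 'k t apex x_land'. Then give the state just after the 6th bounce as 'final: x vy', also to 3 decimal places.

1 3.821 19.422 26.250
2 3.311 13.705 48.997
3 2.781 9.670 68.105
4 2.336 6.823 84.156
5 1.963 4.814 97.638
6 1.649 3.397 108.964
final: 108.964 6.924

Arc 1: start y=2.310, vy=18.500 → t=3.821, apex=19.422, x_land=26.250, impact vy=-19.709
  bounce: vy ← 0.84·19.709 = 16.556
Arc 2: start y=0.000, vy=16.556 → t=3.311, apex=13.705, x_land=48.997, impact vy=-16.556
  bounce: vy ← 0.84·16.556 = 13.907
Arc 3: start y=0.000, vy=13.907 → t=2.781, apex=9.670, x_land=68.105, impact vy=-13.907
  bounce: vy ← 0.84·13.907 = 11.682
Arc 4: start y=0.000, vy=11.682 → t=2.336, apex=6.823, x_land=84.156, impact vy=-11.682
  bounce: vy ← 0.84·11.682 = 9.813
Arc 5: start y=0.000, vy=9.813 → t=1.963, apex=4.814, x_land=97.638, impact vy=-9.813
  bounce: vy ← 0.84·9.813 = 8.243
Arc 6: start y=0.000, vy=8.243 → t=1.649, apex=3.397, x_land=108.964, impact vy=-8.243
  bounce: vy ← 0.84·8.243 = 6.924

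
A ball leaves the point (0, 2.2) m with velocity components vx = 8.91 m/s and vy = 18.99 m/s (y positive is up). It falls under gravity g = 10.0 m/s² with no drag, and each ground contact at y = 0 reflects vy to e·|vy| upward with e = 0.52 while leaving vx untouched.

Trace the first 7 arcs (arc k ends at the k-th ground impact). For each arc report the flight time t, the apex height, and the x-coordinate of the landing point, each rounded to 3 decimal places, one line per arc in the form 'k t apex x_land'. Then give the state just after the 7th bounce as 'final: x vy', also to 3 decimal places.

Arc 1: start y=2.200, vy=18.990 → t=3.911, apex=20.231, x_land=34.843, impact vy=-20.115
  bounce: vy ← 0.52·20.115 = 10.460
Arc 2: start y=0.000, vy=10.460 → t=2.092, apex=5.470, x_land=53.482, impact vy=-10.460
  bounce: vy ← 0.52·10.460 = 5.439
Arc 3: start y=0.000, vy=5.439 → t=1.088, apex=1.479, x_land=63.175, impact vy=-5.439
  bounce: vy ← 0.52·5.439 = 2.828
Arc 4: start y=0.000, vy=2.828 → t=0.566, apex=0.400, x_land=68.215, impact vy=-2.828
  bounce: vy ← 0.52·2.828 = 1.471
Arc 5: start y=0.000, vy=1.471 → t=0.294, apex=0.108, x_land=70.836, impact vy=-1.471
  bounce: vy ← 0.52·1.471 = 0.765
Arc 6: start y=0.000, vy=0.765 → t=0.153, apex=0.029, x_land=72.199, impact vy=-0.765
  bounce: vy ← 0.52·0.765 = 0.398
Arc 7: start y=0.000, vy=0.398 → t=0.080, apex=0.008, x_land=72.907, impact vy=-0.398
  bounce: vy ← 0.52·0.398 = 0.207

1 3.911 20.231 34.843
2 2.092 5.470 53.482
3 1.088 1.479 63.175
4 0.566 0.400 68.215
5 0.294 0.108 70.836
6 0.153 0.029 72.199
7 0.080 0.008 72.907
final: 72.907 0.207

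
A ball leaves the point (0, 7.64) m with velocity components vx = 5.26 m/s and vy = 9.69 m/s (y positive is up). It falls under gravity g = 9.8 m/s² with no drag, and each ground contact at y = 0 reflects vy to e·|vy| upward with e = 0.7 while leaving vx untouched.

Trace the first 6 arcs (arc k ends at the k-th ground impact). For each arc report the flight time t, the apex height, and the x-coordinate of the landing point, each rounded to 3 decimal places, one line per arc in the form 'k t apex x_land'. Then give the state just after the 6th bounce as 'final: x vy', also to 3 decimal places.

Arc 1: start y=7.640, vy=9.690 → t=2.582, apex=12.431, x_land=13.579, impact vy=-15.609
  bounce: vy ← 0.7·15.609 = 10.926
Arc 2: start y=0.000, vy=10.926 → t=2.230, apex=6.091, x_land=25.308, impact vy=-10.926
  bounce: vy ← 0.7·10.926 = 7.648
Arc 3: start y=0.000, vy=7.648 → t=1.561, apex=2.985, x_land=33.518, impact vy=-7.648
  bounce: vy ← 0.7·7.648 = 5.354
Arc 4: start y=0.000, vy=5.354 → t=1.093, apex=1.462, x_land=39.265, impact vy=-5.354
  bounce: vy ← 0.7·5.354 = 3.748
Arc 5: start y=0.000, vy=3.748 → t=0.765, apex=0.717, x_land=43.288, impact vy=-3.748
  bounce: vy ← 0.7·3.748 = 2.623
Arc 6: start y=0.000, vy=2.623 → t=0.535, apex=0.351, x_land=46.105, impact vy=-2.623
  bounce: vy ← 0.7·2.623 = 1.836

1 2.582 12.431 13.579
2 2.230 6.091 25.308
3 1.561 2.985 33.518
4 1.093 1.462 39.265
5 0.765 0.717 43.288
6 0.535 0.351 46.105
final: 46.105 1.836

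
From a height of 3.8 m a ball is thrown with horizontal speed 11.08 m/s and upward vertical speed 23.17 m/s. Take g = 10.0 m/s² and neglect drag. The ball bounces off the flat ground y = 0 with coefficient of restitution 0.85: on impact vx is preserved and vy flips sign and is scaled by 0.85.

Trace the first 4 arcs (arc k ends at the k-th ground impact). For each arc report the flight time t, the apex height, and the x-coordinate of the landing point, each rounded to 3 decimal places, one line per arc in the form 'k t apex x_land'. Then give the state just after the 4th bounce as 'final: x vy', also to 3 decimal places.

1 4.793 30.642 53.102
2 4.208 22.139 99.732
3 3.577 15.996 139.367
4 3.041 11.557 173.057
final: 173.057 12.923

Arc 1: start y=3.800, vy=23.170 → t=4.793, apex=30.642, x_land=53.102, impact vy=-24.756
  bounce: vy ← 0.85·24.756 = 21.042
Arc 2: start y=0.000, vy=21.042 → t=4.208, apex=22.139, x_land=99.732, impact vy=-21.042
  bounce: vy ← 0.85·21.042 = 17.886
Arc 3: start y=0.000, vy=17.886 → t=3.577, apex=15.996, x_land=139.367, impact vy=-17.886
  bounce: vy ← 0.85·17.886 = 15.203
Arc 4: start y=0.000, vy=15.203 → t=3.041, apex=11.557, x_land=173.057, impact vy=-15.203
  bounce: vy ← 0.85·15.203 = 12.923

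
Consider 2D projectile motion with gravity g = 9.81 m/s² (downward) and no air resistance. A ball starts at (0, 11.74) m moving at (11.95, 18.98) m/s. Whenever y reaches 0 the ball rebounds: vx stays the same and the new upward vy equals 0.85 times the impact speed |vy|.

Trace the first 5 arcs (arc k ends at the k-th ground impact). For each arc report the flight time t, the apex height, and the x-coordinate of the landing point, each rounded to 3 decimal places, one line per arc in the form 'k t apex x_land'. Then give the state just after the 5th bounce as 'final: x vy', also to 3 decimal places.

1 4.412 30.101 52.724
2 4.211 21.748 103.049
3 3.580 15.713 145.825
4 3.043 11.353 182.186
5 2.586 8.202 213.092
final: 213.092 10.783

Arc 1: start y=11.740, vy=18.980 → t=4.412, apex=30.101, x_land=52.724, impact vy=-24.302
  bounce: vy ← 0.85·24.302 = 20.657
Arc 2: start y=0.000, vy=20.657 → t=4.211, apex=21.748, x_land=103.049, impact vy=-20.657
  bounce: vy ← 0.85·20.657 = 17.558
Arc 3: start y=0.000, vy=17.558 → t=3.580, apex=15.713, x_land=145.825, impact vy=-17.558
  bounce: vy ← 0.85·17.558 = 14.924
Arc 4: start y=0.000, vy=14.924 → t=3.043, apex=11.353, x_land=182.186, impact vy=-14.924
  bounce: vy ← 0.85·14.924 = 12.686
Arc 5: start y=0.000, vy=12.686 → t=2.586, apex=8.202, x_land=213.092, impact vy=-12.686
  bounce: vy ← 0.85·12.686 = 10.783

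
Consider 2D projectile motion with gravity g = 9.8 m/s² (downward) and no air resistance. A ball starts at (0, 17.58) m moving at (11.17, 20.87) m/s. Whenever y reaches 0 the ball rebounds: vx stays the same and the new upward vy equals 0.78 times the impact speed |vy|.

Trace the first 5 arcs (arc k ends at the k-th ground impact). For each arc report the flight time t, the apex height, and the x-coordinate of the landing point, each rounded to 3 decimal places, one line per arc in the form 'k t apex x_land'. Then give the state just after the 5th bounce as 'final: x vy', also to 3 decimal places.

1 4.980 39.802 55.623
2 4.446 24.216 105.286
3 3.468 14.733 144.023
4 2.705 8.963 174.238
5 2.110 5.453 197.806
final: 197.806 8.064

Arc 1: start y=17.580, vy=20.870 → t=4.980, apex=39.802, x_land=55.623, impact vy=-27.931
  bounce: vy ← 0.78·27.931 = 21.786
Arc 2: start y=0.000, vy=21.786 → t=4.446, apex=24.216, x_land=105.286, impact vy=-21.786
  bounce: vy ← 0.78·21.786 = 16.993
Arc 3: start y=0.000, vy=16.993 → t=3.468, apex=14.733, x_land=144.023, impact vy=-16.993
  bounce: vy ← 0.78·16.993 = 13.255
Arc 4: start y=0.000, vy=13.255 → t=2.705, apex=8.963, x_land=174.238, impact vy=-13.255
  bounce: vy ← 0.78·13.255 = 10.339
Arc 5: start y=0.000, vy=10.339 → t=2.110, apex=5.453, x_land=197.806, impact vy=-10.339
  bounce: vy ← 0.78·10.339 = 8.064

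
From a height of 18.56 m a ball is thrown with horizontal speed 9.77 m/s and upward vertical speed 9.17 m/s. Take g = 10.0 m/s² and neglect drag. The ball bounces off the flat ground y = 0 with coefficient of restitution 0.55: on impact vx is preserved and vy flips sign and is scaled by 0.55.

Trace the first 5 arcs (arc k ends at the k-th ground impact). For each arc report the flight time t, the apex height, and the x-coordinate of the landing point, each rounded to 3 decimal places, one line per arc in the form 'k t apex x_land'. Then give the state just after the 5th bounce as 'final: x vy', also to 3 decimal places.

1 3.051 22.764 29.806
2 2.347 6.886 52.737
3 1.291 2.083 65.350
4 0.710 0.630 72.286
5 0.391 0.191 76.101
final: 76.101 1.074

Arc 1: start y=18.560, vy=9.170 → t=3.051, apex=22.764, x_land=29.806, impact vy=-21.337
  bounce: vy ← 0.55·21.337 = 11.736
Arc 2: start y=0.000, vy=11.736 → t=2.347, apex=6.886, x_land=52.737, impact vy=-11.736
  bounce: vy ← 0.55·11.736 = 6.455
Arc 3: start y=0.000, vy=6.455 → t=1.291, apex=2.083, x_land=65.350, impact vy=-6.455
  bounce: vy ← 0.55·6.455 = 3.550
Arc 4: start y=0.000, vy=3.550 → t=0.710, apex=0.630, x_land=72.286, impact vy=-3.550
  bounce: vy ← 0.55·3.550 = 1.953
Arc 5: start y=0.000, vy=1.953 → t=0.391, apex=0.191, x_land=76.101, impact vy=-1.953
  bounce: vy ← 0.55·1.953 = 1.074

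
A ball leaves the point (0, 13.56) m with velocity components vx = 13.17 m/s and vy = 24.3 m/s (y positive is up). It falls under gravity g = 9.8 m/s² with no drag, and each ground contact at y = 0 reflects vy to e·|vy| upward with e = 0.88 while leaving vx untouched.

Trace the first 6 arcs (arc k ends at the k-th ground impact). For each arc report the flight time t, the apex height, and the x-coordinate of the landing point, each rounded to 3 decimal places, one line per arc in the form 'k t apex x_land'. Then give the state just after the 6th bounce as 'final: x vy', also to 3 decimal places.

1 5.466 43.687 71.981
2 5.255 33.831 141.192
3 4.625 26.199 202.098
4 4.070 20.288 255.695
5 3.581 15.711 302.861
6 3.152 12.167 344.366
final: 344.366 13.589

Arc 1: start y=13.560, vy=24.300 → t=5.466, apex=43.687, x_land=71.981, impact vy=-29.262
  bounce: vy ← 0.88·29.262 = 25.751
Arc 2: start y=0.000, vy=25.751 → t=5.255, apex=33.831, x_land=141.192, impact vy=-25.751
  bounce: vy ← 0.88·25.751 = 22.661
Arc 3: start y=0.000, vy=22.661 → t=4.625, apex=26.199, x_land=202.098, impact vy=-22.661
  bounce: vy ← 0.88·22.661 = 19.941
Arc 4: start y=0.000, vy=19.941 → t=4.070, apex=20.288, x_land=255.695, impact vy=-19.941
  bounce: vy ← 0.88·19.941 = 17.548
Arc 5: start y=0.000, vy=17.548 → t=3.581, apex=15.711, x_land=302.861, impact vy=-17.548
  bounce: vy ← 0.88·17.548 = 15.443
Arc 6: start y=0.000, vy=15.443 → t=3.152, apex=12.167, x_land=344.366, impact vy=-15.443
  bounce: vy ← 0.88·15.443 = 13.589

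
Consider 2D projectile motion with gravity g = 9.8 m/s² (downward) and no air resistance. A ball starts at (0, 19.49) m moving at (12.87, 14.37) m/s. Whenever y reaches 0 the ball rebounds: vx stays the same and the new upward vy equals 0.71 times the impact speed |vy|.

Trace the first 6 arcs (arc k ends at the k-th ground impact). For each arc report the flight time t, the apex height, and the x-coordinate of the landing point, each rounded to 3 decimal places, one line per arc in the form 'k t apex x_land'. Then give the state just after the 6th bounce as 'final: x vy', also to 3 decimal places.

Arc 1: start y=19.490, vy=14.370 → t=3.942, apex=30.026, x_land=50.730, impact vy=-24.259
  bounce: vy ← 0.71·24.259 = 17.224
Arc 2: start y=0.000, vy=17.224 → t=3.515, apex=15.136, x_land=95.969, impact vy=-17.224
  bounce: vy ← 0.71·17.224 = 12.229
Arc 3: start y=0.000, vy=12.229 → t=2.496, apex=7.630, x_land=128.089, impact vy=-12.229
  bounce: vy ← 0.71·12.229 = 8.683
Arc 4: start y=0.000, vy=8.683 → t=1.772, apex=3.846, x_land=150.894, impact vy=-8.683
  bounce: vy ← 0.71·8.683 = 6.165
Arc 5: start y=0.000, vy=6.165 → t=1.258, apex=1.939, x_land=167.086, impact vy=-6.165
  bounce: vy ← 0.71·6.165 = 4.377
Arc 6: start y=0.000, vy=4.377 → t=0.893, apex=0.977, x_land=178.582, impact vy=-4.377
  bounce: vy ← 0.71·4.377 = 3.108

1 3.942 30.026 50.730
2 3.515 15.136 95.969
3 2.496 7.630 128.089
4 1.772 3.846 150.894
5 1.258 1.939 167.086
6 0.893 0.977 178.582
final: 178.582 3.108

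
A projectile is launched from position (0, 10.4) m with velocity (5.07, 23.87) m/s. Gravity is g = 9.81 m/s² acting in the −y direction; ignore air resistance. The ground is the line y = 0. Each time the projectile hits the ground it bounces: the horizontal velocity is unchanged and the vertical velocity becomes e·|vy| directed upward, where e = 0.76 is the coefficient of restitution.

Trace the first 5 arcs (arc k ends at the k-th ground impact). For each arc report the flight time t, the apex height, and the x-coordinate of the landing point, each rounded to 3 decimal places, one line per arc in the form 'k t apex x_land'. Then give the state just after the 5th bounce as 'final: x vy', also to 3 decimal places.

Arc 1: start y=10.400, vy=23.870 → t=5.269, apex=39.441, x_land=26.713, impact vy=-27.818
  bounce: vy ← 0.76·27.818 = 21.141
Arc 2: start y=0.000, vy=21.141 → t=4.310, apex=22.781, x_land=48.566, impact vy=-21.141
  bounce: vy ← 0.76·21.141 = 16.068
Arc 3: start y=0.000, vy=16.068 → t=3.276, apex=13.158, x_land=65.174, impact vy=-16.068
  bounce: vy ← 0.76·16.068 = 12.211
Arc 4: start y=0.000, vy=12.211 → t=2.490, apex=7.600, x_land=77.796, impact vy=-12.211
  bounce: vy ← 0.76·12.211 = 9.281
Arc 5: start y=0.000, vy=9.281 → t=1.892, apex=4.390, x_land=87.389, impact vy=-9.281
  bounce: vy ← 0.76·9.281 = 7.053

1 5.269 39.441 26.713
2 4.310 22.781 48.566
3 3.276 13.158 65.174
4 2.490 7.600 77.796
5 1.892 4.390 87.389
final: 87.389 7.053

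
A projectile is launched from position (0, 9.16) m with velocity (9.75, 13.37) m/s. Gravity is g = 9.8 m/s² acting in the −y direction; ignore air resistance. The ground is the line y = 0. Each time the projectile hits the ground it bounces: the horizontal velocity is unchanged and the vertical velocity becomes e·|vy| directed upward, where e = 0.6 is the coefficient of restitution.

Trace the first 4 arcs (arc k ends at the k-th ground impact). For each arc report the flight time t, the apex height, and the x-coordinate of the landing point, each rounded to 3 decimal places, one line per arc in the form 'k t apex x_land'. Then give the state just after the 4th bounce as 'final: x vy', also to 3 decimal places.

Arc 1: start y=9.160, vy=13.370 → t=3.296, apex=18.280, x_land=32.134, impact vy=-18.929
  bounce: vy ← 0.6·18.929 = 11.357
Arc 2: start y=0.000, vy=11.357 → t=2.318, apex=6.581, x_land=54.732, impact vy=-11.357
  bounce: vy ← 0.6·11.357 = 6.814
Arc 3: start y=0.000, vy=6.814 → t=1.391, apex=2.369, x_land=68.291, impact vy=-6.814
  bounce: vy ← 0.6·6.814 = 4.089
Arc 4: start y=0.000, vy=4.089 → t=0.834, apex=0.853, x_land=76.427, impact vy=-4.089
  bounce: vy ← 0.6·4.089 = 2.453

1 3.296 18.280 32.134
2 2.318 6.581 54.732
3 1.391 2.369 68.291
4 0.834 0.853 76.427
final: 76.427 2.453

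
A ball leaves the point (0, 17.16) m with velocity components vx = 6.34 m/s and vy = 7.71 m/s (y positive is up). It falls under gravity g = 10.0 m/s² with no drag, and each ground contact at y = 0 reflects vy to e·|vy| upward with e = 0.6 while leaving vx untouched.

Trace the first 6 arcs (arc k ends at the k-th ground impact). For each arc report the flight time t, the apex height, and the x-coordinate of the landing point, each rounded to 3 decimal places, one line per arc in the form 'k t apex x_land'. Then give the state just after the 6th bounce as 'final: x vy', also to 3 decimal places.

Arc 1: start y=17.160, vy=7.710 → t=2.778, apex=20.132, x_land=17.610, impact vy=-20.066
  bounce: vy ← 0.6·20.066 = 12.040
Arc 2: start y=0.000, vy=12.040 → t=2.408, apex=7.248, x_land=32.876, impact vy=-12.040
  bounce: vy ← 0.6·12.040 = 7.224
Arc 3: start y=0.000, vy=7.224 → t=1.445, apex=2.609, x_land=42.036, impact vy=-7.224
  bounce: vy ← 0.6·7.224 = 4.334
Arc 4: start y=0.000, vy=4.334 → t=0.867, apex=0.939, x_land=47.532, impact vy=-4.334
  bounce: vy ← 0.6·4.334 = 2.601
Arc 5: start y=0.000, vy=2.601 → t=0.520, apex=0.338, x_land=50.829, impact vy=-2.601
  bounce: vy ← 0.6·2.601 = 1.560
Arc 6: start y=0.000, vy=1.560 → t=0.312, apex=0.122, x_land=52.808, impact vy=-1.560
  bounce: vy ← 0.6·1.560 = 0.936

1 2.778 20.132 17.610
2 2.408 7.248 32.876
3 1.445 2.609 42.036
4 0.867 0.939 47.532
5 0.520 0.338 50.829
6 0.312 0.122 52.808
final: 52.808 0.936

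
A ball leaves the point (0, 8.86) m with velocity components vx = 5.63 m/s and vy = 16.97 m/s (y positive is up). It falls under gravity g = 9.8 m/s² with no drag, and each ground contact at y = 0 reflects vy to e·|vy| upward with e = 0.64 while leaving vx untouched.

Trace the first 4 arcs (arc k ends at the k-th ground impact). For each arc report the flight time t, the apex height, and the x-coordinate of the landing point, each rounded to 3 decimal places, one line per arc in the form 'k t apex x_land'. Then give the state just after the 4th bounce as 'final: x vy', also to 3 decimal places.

1 3.924 23.553 22.092
2 2.806 9.647 37.892
3 1.796 3.952 48.004
4 1.149 1.619 54.475
final: 54.475 3.605

Arc 1: start y=8.860, vy=16.970 → t=3.924, apex=23.553, x_land=22.092, impact vy=-21.486
  bounce: vy ← 0.64·21.486 = 13.751
Arc 2: start y=0.000, vy=13.751 → t=2.806, apex=9.647, x_land=37.892, impact vy=-13.751
  bounce: vy ← 0.64·13.751 = 8.801
Arc 3: start y=0.000, vy=8.801 → t=1.796, apex=3.952, x_land=48.004, impact vy=-8.801
  bounce: vy ← 0.64·8.801 = 5.632
Arc 4: start y=0.000, vy=5.632 → t=1.149, apex=1.619, x_land=54.475, impact vy=-5.632
  bounce: vy ← 0.64·5.632 = 3.605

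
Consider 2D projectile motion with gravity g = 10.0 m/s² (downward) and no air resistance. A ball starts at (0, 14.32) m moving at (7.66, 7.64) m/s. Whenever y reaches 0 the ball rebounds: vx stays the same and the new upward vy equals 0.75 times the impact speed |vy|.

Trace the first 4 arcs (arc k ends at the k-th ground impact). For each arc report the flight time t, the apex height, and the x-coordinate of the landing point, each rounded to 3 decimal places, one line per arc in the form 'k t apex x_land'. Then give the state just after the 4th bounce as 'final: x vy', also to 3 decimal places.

1 2.621 17.238 20.075
2 2.785 9.697 41.410
3 2.089 5.454 57.411
4 1.567 3.068 69.412
final: 69.412 5.875

Arc 1: start y=14.320, vy=7.640 → t=2.621, apex=17.238, x_land=20.075, impact vy=-18.568
  bounce: vy ← 0.75·18.568 = 13.926
Arc 2: start y=0.000, vy=13.926 → t=2.785, apex=9.697, x_land=41.410, impact vy=-13.926
  bounce: vy ← 0.75·13.926 = 10.444
Arc 3: start y=0.000, vy=10.444 → t=2.089, apex=5.454, x_land=57.411, impact vy=-10.444
  bounce: vy ← 0.75·10.444 = 7.833
Arc 4: start y=0.000, vy=7.833 → t=1.567, apex=3.068, x_land=69.412, impact vy=-7.833
  bounce: vy ← 0.75·7.833 = 5.875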